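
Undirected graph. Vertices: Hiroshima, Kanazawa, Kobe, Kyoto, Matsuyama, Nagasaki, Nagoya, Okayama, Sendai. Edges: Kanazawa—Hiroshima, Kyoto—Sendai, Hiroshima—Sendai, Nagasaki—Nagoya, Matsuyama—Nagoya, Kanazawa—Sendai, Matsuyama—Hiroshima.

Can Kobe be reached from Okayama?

Okayama has no edges, so nothing is reachable from it.

No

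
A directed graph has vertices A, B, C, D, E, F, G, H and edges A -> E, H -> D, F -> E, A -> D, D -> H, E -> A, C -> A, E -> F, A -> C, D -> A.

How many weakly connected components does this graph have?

From A: component {A, C, D, E, F, H}.
From B: component {B}.
From G: component {G}.
That's 3 components.

3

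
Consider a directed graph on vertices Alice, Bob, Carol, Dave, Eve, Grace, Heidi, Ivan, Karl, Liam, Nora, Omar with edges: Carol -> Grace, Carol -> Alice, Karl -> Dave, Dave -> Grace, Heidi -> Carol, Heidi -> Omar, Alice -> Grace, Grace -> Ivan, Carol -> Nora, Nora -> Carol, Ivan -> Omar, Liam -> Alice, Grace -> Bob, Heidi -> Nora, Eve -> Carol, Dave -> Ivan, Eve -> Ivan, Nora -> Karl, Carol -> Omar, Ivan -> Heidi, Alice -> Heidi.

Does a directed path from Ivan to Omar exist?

Yes

Explore from Ivan.
Distance 1: reach Heidi, Omar.
Found Omar.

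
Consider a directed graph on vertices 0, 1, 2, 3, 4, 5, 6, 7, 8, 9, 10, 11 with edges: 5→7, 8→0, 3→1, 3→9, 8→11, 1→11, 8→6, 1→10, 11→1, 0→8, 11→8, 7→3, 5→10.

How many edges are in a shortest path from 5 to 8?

5

Distance 0: 5.
Distance 1: 7, 10.
Distance 2: 3.
Distance 3: 1, 9.
Distance 4: 11.
Distance 5: 8 — contains 8.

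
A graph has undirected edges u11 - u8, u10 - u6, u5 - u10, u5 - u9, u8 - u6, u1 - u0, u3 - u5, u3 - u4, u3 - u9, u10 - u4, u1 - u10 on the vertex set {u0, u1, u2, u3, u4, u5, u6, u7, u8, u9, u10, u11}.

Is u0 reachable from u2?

No

u2 has no edges, so nothing is reachable from it.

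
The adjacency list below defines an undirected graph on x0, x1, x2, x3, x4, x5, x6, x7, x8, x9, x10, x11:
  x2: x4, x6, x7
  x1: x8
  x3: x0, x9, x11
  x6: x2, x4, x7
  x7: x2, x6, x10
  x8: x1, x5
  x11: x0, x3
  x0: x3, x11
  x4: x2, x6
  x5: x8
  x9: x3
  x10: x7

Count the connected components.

From x0: component {x0, x3, x9, x11}.
From x1: component {x1, x5, x8}.
From x2: component {x2, x4, x6, x7, x10}.
That's 3 components.

3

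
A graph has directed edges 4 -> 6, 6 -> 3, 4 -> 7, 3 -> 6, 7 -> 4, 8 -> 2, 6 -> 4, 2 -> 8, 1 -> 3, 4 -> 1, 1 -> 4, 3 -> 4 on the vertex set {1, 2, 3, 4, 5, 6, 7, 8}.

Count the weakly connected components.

From 1: component {1, 3, 4, 6, 7}.
From 2: component {2, 8}.
From 5: component {5}.
That's 3 components.

3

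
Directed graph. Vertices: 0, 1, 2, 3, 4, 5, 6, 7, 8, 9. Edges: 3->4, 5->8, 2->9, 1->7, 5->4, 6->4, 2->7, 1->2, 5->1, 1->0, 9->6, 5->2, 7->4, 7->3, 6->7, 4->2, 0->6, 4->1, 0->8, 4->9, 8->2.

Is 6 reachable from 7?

Yes

Explore from 7.
Distance 1: reach 3, 4.
Distance 2: reach 1, 2, 9.
Distance 3: reach 0, 6.
Found 6.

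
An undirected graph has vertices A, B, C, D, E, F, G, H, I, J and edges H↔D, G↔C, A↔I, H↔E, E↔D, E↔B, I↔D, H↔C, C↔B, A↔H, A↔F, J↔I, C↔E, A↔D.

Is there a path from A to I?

Explore from A.
Distance 1: reach D, F, H, I.
Found I.

Yes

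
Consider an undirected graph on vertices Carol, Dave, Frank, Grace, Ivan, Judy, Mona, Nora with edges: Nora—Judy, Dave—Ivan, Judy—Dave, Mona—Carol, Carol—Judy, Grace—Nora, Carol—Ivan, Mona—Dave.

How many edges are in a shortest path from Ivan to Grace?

4

Distance 0: Ivan.
Distance 1: Carol, Dave.
Distance 2: Judy, Mona.
Distance 3: Nora.
Distance 4: Grace — contains Grace.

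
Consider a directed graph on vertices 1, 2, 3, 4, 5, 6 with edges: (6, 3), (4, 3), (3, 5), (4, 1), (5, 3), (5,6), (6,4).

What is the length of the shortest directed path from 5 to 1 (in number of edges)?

Distance 0: 5.
Distance 1: 3, 6.
Distance 2: 4.
Distance 3: 1 — contains 1.

3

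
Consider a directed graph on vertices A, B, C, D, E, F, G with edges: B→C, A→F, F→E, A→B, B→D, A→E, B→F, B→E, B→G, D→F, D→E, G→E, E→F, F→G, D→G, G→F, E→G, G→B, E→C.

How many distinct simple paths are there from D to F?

D→E→F
D→E→G→B→F
D→E→G→F
D→F
D→G→B→E→F
D→G→B→F
D→G→E→F
D→G→F

8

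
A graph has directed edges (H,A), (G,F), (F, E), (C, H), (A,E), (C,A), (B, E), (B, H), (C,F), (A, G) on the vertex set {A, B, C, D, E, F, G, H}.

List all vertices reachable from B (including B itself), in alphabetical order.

Start at B.
Its neighbours: E, H.
Then their neighbours: A.
Then next layer: G.
Then next layer: F.
Nothing further is reachable.

A, B, E, F, G, H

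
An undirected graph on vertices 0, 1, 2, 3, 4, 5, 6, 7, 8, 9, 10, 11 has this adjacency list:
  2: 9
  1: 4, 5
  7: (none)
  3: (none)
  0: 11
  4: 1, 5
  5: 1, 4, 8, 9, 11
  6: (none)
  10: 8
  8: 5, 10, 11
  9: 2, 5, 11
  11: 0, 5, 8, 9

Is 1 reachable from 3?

3 has no edges, so nothing is reachable from it.

No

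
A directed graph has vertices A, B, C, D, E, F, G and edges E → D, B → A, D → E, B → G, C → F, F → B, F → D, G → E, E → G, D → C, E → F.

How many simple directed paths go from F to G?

F→B→G
F→D→E→G

2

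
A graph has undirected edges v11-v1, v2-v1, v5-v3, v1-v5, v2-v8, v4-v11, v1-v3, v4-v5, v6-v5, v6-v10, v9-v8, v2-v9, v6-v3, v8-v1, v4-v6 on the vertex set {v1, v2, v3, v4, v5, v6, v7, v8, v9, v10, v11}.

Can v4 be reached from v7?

No

v7 has no edges, so nothing is reachable from it.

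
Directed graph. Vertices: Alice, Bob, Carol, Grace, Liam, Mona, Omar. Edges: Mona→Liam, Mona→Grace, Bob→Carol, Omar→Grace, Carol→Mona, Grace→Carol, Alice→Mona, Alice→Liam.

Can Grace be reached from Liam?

No

Liam has no outgoing edges, so nothing is reachable from it.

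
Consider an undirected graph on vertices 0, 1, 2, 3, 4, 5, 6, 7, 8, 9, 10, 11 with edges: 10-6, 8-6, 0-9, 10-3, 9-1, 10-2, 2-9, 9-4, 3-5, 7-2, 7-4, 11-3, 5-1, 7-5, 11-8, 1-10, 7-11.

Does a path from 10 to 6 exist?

Explore from 10.
Distance 1: reach 1, 2, 3, 6.
Found 6.

Yes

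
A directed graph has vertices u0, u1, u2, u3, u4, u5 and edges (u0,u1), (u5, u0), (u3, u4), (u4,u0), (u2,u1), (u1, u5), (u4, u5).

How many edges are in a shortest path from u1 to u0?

2

Distance 0: u1.
Distance 1: u5.
Distance 2: u0 — contains u0.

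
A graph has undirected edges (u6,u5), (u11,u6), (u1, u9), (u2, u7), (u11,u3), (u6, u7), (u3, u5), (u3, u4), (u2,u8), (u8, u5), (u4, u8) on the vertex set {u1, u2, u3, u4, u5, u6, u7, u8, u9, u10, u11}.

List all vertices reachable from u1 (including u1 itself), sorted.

Start at u1.
Its neighbours: u9.
Nothing further is reachable.

u1, u9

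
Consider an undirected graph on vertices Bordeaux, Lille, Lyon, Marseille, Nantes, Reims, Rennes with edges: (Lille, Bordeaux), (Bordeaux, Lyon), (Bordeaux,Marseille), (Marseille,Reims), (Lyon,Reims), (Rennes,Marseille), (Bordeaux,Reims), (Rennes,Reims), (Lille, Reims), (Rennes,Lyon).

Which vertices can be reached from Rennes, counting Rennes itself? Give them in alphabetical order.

Start at Rennes.
Its neighbours: Lyon, Marseille, Reims.
Then their neighbours: Bordeaux, Lille.
Nothing further is reachable.

Bordeaux, Lille, Lyon, Marseille, Reims, Rennes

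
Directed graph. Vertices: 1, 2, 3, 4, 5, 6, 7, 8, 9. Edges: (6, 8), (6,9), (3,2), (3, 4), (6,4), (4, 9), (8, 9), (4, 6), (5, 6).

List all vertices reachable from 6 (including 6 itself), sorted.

4, 6, 8, 9

Start at 6.
Its neighbours: 4, 8, 9.
Nothing further is reachable.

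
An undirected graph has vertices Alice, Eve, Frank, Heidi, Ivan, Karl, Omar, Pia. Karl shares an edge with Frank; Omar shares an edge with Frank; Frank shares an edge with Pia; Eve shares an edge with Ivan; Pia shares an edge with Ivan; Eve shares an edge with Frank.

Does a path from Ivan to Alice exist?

Explore from Ivan.
Distance 1: reach Eve, Pia.
Distance 2: reach Frank.
Distance 3: reach Karl, Omar.
The search is exhausted without reaching Alice; it lies in a different component.

No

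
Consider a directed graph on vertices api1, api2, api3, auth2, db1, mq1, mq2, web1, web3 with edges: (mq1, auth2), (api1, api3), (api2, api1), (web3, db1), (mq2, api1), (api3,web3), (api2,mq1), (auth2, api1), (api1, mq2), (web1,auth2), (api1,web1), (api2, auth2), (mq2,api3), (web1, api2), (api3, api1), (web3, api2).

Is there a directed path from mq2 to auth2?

Yes

Explore from mq2.
Distance 1: reach api1, api3.
Distance 2: reach web1, web3.
Distance 3: reach api2, auth2, db1.
Found auth2.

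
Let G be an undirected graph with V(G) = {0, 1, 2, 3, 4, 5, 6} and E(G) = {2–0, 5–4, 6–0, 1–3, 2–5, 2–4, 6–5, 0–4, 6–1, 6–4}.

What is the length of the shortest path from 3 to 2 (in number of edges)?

4

Distance 0: 3.
Distance 1: 1.
Distance 2: 6.
Distance 3: 0, 4, 5.
Distance 4: 2 — contains 2.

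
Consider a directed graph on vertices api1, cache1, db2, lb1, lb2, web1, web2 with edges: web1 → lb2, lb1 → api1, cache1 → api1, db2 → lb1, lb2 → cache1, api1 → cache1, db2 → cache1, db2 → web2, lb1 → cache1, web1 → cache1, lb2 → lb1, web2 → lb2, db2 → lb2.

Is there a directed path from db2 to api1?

Yes

Explore from db2.
Distance 1: reach cache1, lb1, lb2, web2.
Distance 2: reach api1.
Found api1.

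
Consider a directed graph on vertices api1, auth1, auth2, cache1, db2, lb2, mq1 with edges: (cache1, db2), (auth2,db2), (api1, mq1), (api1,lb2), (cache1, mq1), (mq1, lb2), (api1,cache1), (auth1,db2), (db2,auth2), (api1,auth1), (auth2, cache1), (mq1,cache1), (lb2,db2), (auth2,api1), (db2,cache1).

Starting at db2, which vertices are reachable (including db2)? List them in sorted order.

Start at db2.
Its neighbours: auth2, cache1.
Then their neighbours: api1, mq1.
Then next layer: auth1, lb2.
Every vertex is now reached.

api1, auth1, auth2, cache1, db2, lb2, mq1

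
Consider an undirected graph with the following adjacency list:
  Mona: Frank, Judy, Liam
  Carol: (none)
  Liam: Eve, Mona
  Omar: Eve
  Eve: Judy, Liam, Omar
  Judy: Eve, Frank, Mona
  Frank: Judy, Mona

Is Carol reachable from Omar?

No

Explore from Omar.
Distance 1: reach Eve.
Distance 2: reach Judy, Liam.
Distance 3: reach Frank, Mona.
The search is exhausted without reaching Carol; it lies in a different component.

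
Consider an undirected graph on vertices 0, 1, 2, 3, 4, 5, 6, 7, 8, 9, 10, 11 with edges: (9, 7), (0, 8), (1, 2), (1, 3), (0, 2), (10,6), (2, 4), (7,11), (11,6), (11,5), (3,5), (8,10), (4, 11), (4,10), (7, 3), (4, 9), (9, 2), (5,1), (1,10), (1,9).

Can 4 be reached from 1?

Explore from 1.
Distance 1: reach 2, 3, 5, 9, 10.
Distance 2: reach 0, 4, 6, 7, 8, 11.
Found 4.

Yes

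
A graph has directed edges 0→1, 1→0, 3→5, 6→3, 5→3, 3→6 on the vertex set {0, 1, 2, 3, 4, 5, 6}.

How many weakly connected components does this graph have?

From 0: component {0, 1}.
From 2: component {2}.
From 3: component {3, 5, 6}.
From 4: component {4}.
That's 4 components.

4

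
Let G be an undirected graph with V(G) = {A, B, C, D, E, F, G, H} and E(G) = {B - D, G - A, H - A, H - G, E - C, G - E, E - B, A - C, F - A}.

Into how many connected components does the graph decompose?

1

From A: component {A, B, C, D, E, F, G, H}.
That's 1 component.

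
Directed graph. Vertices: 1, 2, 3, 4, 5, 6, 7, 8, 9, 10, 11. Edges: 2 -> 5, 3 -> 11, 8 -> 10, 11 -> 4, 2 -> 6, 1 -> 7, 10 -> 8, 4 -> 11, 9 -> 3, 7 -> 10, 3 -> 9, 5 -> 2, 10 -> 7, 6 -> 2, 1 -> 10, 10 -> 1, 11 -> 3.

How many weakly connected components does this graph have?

3

From 1: component {1, 7, 8, 10}.
From 2: component {2, 5, 6}.
From 3: component {3, 4, 9, 11}.
That's 3 components.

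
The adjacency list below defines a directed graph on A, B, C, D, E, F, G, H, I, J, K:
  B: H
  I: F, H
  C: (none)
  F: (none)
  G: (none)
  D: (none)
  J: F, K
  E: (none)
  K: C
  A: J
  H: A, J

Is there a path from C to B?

C has no outgoing edges, so nothing is reachable from it.

No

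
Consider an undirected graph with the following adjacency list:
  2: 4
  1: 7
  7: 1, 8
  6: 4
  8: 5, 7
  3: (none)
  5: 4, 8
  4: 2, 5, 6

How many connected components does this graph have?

From 1: component {1, 2, 4, 5, 6, 7, 8}.
From 3: component {3}.
That's 2 components.

2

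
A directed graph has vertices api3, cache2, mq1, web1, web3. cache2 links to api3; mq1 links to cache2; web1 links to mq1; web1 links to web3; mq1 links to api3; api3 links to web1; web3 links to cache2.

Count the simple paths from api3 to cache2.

api3→web1→mq1→cache2
api3→web1→web3→cache2

2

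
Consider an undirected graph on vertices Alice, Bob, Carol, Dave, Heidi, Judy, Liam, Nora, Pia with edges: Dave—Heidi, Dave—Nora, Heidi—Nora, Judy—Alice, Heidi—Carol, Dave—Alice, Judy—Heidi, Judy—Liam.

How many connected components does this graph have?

From Alice: component {Alice, Carol, Dave, Heidi, Judy, Liam, Nora}.
From Bob: component {Bob}.
From Pia: component {Pia}.
That's 3 components.

3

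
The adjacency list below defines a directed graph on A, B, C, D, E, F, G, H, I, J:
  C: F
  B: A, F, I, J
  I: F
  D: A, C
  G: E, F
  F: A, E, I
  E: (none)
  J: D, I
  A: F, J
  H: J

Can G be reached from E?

No

E has no outgoing edges, so nothing is reachable from it.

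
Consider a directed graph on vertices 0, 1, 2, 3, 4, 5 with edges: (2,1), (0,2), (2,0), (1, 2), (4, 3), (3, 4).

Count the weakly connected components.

3

From 0: component {0, 1, 2}.
From 3: component {3, 4}.
From 5: component {5}.
That's 3 components.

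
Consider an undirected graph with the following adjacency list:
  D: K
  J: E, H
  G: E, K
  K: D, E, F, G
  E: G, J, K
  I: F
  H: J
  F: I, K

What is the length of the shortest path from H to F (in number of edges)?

4

Distance 0: H.
Distance 1: J.
Distance 2: E.
Distance 3: G, K.
Distance 4: D, F — contains F.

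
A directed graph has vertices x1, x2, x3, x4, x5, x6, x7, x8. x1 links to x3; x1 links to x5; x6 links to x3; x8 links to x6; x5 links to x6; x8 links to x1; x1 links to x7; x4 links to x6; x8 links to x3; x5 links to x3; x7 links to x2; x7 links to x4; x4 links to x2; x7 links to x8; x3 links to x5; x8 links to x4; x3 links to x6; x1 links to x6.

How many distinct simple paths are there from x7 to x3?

x7→x4→x6→x3
x7→x8→x1→x3
x7→x8→x1→x5→x3
x7→x8→x1→x5→x6→x3
x7→x8→x1→x6→x3
x7→x8→x3
x7→x8→x4→x6→x3
x7→x8→x6→x3

8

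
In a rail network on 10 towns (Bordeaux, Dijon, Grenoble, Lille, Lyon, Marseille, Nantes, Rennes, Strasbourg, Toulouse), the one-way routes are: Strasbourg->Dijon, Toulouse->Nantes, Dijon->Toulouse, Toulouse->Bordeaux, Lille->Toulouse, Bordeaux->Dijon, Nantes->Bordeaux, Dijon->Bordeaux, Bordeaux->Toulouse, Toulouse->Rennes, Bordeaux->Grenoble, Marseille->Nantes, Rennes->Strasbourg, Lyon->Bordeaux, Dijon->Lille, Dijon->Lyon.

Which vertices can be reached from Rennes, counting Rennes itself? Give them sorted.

Bordeaux, Dijon, Grenoble, Lille, Lyon, Nantes, Rennes, Strasbourg, Toulouse

Start at Rennes.
Its neighbours: Strasbourg.
Then their neighbours: Dijon.
Then next layer: Bordeaux, Lille, Lyon, Toulouse.
Then next layer: Grenoble, Nantes.
Nothing further is reachable.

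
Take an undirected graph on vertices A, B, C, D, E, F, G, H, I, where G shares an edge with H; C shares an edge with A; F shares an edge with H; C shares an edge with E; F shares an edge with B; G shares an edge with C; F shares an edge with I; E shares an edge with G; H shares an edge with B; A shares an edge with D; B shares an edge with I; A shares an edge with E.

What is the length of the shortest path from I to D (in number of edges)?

Distance 0: I.
Distance 1: B, F.
Distance 2: H.
Distance 3: G.
Distance 4: C, E.
Distance 5: A.
Distance 6: D — contains D.

6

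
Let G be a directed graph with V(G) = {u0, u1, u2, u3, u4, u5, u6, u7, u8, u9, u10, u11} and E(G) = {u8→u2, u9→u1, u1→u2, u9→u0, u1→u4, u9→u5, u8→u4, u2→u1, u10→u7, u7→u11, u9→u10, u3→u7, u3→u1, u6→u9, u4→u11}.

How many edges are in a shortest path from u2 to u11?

3

Distance 0: u2.
Distance 1: u1.
Distance 2: u4.
Distance 3: u11 — contains u11.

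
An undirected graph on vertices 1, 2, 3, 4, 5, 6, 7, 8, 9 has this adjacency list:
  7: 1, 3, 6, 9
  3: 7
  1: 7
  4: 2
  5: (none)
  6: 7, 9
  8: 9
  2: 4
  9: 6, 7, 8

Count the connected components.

From 1: component {1, 3, 6, 7, 8, 9}.
From 2: component {2, 4}.
From 5: component {5}.
That's 3 components.

3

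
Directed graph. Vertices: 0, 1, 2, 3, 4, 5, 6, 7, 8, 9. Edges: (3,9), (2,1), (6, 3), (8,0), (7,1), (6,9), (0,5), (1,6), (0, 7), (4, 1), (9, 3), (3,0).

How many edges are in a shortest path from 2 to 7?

Distance 0: 2.
Distance 1: 1.
Distance 2: 6.
Distance 3: 3, 9.
Distance 4: 0.
Distance 5: 5, 7 — contains 7.

5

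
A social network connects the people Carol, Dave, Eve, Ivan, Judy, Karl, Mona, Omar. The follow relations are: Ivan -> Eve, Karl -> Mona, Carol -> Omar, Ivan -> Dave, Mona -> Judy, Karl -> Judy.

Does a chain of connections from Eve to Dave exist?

No

Eve has no outgoing edges, so nothing is reachable from it.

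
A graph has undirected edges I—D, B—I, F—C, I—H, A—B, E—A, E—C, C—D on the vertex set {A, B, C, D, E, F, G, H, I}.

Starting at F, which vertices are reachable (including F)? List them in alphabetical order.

Start at F.
Its neighbours: C.
Then their neighbours: D, E.
Then next layer: A, I.
Then next layer: B, H.
Nothing further is reachable.

A, B, C, D, E, F, H, I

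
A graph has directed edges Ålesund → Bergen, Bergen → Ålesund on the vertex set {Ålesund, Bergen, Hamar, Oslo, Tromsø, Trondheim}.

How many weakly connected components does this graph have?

5

From Ålesund: component {Ålesund, Bergen}.
From Hamar: component {Hamar}.
From Oslo: component {Oslo}.
From Tromsø: component {Tromsø}.
From Trondheim: component {Trondheim}.
That's 5 components.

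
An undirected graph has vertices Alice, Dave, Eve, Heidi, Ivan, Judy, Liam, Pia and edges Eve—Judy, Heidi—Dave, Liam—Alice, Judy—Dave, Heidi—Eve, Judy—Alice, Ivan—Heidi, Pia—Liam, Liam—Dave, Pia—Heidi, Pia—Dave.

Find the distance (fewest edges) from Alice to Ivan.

4

Distance 0: Alice.
Distance 1: Judy, Liam.
Distance 2: Dave, Eve, Pia.
Distance 3: Heidi.
Distance 4: Ivan — contains Ivan.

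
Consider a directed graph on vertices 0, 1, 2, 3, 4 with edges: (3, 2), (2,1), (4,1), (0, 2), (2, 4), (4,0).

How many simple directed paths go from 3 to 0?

3→2→4→0

1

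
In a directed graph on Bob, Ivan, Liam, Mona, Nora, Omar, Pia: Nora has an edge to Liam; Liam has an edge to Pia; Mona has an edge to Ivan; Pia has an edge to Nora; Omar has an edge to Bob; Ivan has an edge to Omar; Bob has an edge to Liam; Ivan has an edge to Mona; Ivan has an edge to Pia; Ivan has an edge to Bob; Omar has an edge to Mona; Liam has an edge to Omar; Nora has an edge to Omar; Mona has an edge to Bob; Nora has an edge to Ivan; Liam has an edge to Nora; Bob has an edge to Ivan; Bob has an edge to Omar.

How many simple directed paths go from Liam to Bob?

17

Liam→Nora→Ivan→Bob
Liam→Nora→Ivan→Mona→Bob
Liam→Nora→Ivan→Omar→Bob
Liam→Nora→Ivan→Omar→Mona→Bob
Liam→Nora→Omar→Bob
Liam→Nora→Omar→Mona→Bob
Liam→Nora→Omar→Mona→Ivan→Bob
Liam→Omar→Bob
... and 9 more.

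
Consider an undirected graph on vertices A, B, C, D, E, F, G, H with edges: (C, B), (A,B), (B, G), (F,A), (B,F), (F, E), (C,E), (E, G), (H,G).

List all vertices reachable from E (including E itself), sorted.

A, B, C, E, F, G, H

Start at E.
Its neighbours: C, F, G.
Then their neighbours: A, B, H.
Nothing further is reachable.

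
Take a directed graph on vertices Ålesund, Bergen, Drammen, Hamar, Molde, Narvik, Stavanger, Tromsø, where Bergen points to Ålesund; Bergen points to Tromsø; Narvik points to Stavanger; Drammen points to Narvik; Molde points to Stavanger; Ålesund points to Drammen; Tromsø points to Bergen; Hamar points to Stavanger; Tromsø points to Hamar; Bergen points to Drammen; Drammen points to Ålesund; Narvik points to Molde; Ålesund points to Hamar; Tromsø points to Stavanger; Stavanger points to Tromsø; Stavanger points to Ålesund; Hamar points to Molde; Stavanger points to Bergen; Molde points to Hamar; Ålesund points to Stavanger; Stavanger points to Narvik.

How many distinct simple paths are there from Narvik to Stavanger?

Narvik→Molde→Hamar→Stavanger
Narvik→Molde→Stavanger
Narvik→Stavanger

3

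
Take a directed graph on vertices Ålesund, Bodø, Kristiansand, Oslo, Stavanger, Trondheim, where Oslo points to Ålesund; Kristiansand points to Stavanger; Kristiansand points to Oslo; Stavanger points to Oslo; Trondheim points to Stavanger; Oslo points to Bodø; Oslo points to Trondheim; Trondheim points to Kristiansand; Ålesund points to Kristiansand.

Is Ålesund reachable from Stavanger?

Yes

Explore from Stavanger.
Distance 1: reach Oslo.
Distance 2: reach Ålesund, Bodø, Trondheim.
Found Ålesund.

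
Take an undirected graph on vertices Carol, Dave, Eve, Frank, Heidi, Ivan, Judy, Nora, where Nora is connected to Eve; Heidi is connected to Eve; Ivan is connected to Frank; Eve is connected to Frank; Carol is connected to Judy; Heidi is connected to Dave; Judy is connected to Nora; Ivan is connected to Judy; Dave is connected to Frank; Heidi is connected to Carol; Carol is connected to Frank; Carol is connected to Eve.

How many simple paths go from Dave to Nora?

20

Dave–Frank–Carol–Eve–Nora
Dave–Frank–Carol–Heidi–Eve–Nora
Dave–Frank–Carol–Judy–Nora
Dave–Frank–Eve–Carol–Judy–Nora
Dave–Frank–Eve–Heidi–Carol–Judy–Nora
Dave–Frank–Eve–Nora
Dave–Frank–Ivan–Judy–Carol–Eve–Nora
Dave–Frank–Ivan–Judy–Carol–Heidi–Eve–Nora
... and 12 more.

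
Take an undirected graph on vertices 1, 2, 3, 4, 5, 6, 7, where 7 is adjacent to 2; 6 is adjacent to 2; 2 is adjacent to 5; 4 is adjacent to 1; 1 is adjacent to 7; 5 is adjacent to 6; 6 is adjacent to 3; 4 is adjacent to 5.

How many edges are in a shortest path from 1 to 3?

4

Distance 0: 1.
Distance 1: 4, 7.
Distance 2: 2, 5.
Distance 3: 6.
Distance 4: 3 — contains 3.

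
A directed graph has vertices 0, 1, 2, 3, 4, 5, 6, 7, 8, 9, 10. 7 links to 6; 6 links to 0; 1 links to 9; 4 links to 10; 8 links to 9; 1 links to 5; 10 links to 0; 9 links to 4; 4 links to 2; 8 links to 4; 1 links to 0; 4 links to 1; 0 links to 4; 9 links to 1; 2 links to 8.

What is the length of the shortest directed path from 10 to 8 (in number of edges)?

Distance 0: 10.
Distance 1: 0.
Distance 2: 4.
Distance 3: 1, 2.
Distance 4: 5, 8, 9 — contains 8.

4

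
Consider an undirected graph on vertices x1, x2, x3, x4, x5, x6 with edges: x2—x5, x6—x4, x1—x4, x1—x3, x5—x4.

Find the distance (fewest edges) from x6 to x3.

3

Distance 0: x6.
Distance 1: x4.
Distance 2: x1, x5.
Distance 3: x2, x3 — contains x3.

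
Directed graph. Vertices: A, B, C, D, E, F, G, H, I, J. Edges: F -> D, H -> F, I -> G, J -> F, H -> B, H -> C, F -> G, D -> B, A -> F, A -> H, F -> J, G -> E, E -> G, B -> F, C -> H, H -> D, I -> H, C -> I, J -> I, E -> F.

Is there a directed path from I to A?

No

Explore from I.
Distance 1: reach G, H.
Distance 2: reach B, C, D, E, F.
Distance 3: reach J.
The search from I is exhausted; no directed path reaches A.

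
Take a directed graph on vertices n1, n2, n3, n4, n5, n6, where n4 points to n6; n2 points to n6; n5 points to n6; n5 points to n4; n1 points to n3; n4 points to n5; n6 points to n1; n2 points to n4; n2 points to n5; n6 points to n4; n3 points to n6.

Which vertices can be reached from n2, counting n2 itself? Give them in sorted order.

Start at n2.
Its neighbours: n4, n5, n6.
Then their neighbours: n1.
Then next layer: n3.
Every vertex is now reached.

n1, n2, n3, n4, n5, n6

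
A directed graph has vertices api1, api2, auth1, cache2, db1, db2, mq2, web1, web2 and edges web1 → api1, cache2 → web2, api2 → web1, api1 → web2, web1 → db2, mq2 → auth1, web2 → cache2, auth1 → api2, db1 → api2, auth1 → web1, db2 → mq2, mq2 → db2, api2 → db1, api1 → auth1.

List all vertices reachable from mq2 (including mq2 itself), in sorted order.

api1, api2, auth1, cache2, db1, db2, mq2, web1, web2

Start at mq2.
Its neighbours: auth1, db2.
Then their neighbours: api2, web1.
Then next layer: api1, db1.
Then next layer: web2.
Then next layer: cache2.
Every vertex is now reached.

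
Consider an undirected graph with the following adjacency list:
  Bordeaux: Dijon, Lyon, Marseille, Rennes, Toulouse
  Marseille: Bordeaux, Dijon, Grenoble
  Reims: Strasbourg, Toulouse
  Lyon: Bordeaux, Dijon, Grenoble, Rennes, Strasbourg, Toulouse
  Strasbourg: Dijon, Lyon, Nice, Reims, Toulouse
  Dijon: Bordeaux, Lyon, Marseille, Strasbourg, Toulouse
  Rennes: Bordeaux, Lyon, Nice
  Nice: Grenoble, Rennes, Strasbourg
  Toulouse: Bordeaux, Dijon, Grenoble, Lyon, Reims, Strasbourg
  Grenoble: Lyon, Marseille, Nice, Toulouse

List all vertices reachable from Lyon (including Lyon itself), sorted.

Start at Lyon.
Its neighbours: Bordeaux, Dijon, Grenoble, Rennes, Strasbourg, Toulouse.
Then their neighbours: Marseille, Nice, Reims.
Every vertex is now reached.

Bordeaux, Dijon, Grenoble, Lyon, Marseille, Nice, Reims, Rennes, Strasbourg, Toulouse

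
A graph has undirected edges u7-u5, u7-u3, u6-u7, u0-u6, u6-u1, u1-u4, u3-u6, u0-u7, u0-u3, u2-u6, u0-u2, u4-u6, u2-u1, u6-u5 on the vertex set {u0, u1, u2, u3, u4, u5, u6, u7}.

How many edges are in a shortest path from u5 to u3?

Distance 0: u5.
Distance 1: u6, u7.
Distance 2: u0, u1, u2, u3, u4 — contains u3.

2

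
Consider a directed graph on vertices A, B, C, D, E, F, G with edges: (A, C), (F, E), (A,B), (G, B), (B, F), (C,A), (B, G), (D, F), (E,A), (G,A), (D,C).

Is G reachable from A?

Yes

Explore from A.
Distance 1: reach B, C.
Distance 2: reach F, G.
Found G.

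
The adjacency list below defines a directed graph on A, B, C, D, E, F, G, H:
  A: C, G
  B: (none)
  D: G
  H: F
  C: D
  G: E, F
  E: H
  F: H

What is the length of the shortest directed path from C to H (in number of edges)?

Distance 0: C.
Distance 1: D.
Distance 2: G.
Distance 3: E, F.
Distance 4: H — contains H.

4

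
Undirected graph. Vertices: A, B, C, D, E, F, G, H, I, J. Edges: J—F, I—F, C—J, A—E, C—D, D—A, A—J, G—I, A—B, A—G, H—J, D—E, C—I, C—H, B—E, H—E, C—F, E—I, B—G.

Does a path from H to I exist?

Yes

Explore from H.
Distance 1: reach C, E, J.
Distance 2: reach A, B, D, F, I.
Found I.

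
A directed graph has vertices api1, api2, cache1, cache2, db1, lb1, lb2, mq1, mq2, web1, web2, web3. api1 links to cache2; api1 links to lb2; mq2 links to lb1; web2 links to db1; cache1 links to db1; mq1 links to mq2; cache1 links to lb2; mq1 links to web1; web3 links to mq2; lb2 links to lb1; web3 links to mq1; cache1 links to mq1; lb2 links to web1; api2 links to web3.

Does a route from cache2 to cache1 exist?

No

cache2 has no outgoing edges, so nothing is reachable from it.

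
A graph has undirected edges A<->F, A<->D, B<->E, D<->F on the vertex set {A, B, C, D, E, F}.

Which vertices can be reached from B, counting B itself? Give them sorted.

B, E

Start at B.
Its neighbours: E.
Nothing further is reachable.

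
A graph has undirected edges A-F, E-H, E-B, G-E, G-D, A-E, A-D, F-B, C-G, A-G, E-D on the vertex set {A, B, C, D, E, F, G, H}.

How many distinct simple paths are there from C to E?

7

C–G–A–D–E
C–G–A–E
C–G–A–F–B–E
C–G–D–A–E
C–G–D–A–F–B–E
C–G–D–E
C–G–E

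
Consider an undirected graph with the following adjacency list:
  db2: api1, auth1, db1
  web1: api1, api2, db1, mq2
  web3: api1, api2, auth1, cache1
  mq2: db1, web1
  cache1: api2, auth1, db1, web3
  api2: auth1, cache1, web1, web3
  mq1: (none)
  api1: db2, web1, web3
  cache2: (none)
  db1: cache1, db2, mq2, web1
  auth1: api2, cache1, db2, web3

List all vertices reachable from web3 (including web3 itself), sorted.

Start at web3.
Its neighbours: api1, api2, auth1, cache1.
Then their neighbours: db1, db2, web1.
Then next layer: mq2.
Nothing further is reachable.

api1, api2, auth1, cache1, db1, db2, mq2, web1, web3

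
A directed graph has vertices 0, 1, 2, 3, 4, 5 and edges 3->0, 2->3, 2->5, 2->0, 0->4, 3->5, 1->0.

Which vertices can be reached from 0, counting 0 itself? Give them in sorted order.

Start at 0.
Its neighbours: 4.
Nothing further is reachable.

0, 4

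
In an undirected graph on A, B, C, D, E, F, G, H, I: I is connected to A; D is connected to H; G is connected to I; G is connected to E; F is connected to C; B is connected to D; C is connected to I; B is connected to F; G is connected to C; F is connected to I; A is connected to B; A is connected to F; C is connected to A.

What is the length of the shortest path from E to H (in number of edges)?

6

Distance 0: E.
Distance 1: G.
Distance 2: C, I.
Distance 3: A, F.
Distance 4: B.
Distance 5: D.
Distance 6: H — contains H.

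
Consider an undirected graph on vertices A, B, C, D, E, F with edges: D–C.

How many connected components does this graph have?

From A: component {A}.
From B: component {B}.
From C: component {C, D}.
From E: component {E}.
From F: component {F}.
That's 5 components.

5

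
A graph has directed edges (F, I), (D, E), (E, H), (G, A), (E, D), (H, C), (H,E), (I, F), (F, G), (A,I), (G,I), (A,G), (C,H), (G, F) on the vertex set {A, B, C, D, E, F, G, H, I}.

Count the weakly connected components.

3

From A: component {A, F, G, I}.
From B: component {B}.
From C: component {C, D, E, H}.
That's 3 components.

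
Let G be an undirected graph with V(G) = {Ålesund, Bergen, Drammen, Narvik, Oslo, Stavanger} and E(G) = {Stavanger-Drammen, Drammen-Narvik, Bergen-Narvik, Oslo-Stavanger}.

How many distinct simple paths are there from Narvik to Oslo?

1

Narvik–Drammen–Stavanger–Oslo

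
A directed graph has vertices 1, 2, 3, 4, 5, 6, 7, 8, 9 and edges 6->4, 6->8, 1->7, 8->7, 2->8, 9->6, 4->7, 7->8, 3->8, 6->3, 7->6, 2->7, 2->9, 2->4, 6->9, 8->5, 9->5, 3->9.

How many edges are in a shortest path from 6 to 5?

Distance 0: 6.
Distance 1: 3, 4, 8, 9.
Distance 2: 5, 7 — contains 5.

2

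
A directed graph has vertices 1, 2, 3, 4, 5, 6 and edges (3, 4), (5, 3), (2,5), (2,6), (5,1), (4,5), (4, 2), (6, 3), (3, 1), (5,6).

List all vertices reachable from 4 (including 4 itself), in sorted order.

1, 2, 3, 4, 5, 6

Start at 4.
Its neighbours: 2, 5.
Then their neighbours: 1, 3, 6.
Every vertex is now reached.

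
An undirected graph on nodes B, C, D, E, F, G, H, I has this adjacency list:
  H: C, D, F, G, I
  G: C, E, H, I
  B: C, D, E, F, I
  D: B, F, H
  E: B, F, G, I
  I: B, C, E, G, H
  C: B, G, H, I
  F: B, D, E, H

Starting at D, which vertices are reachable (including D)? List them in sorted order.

Start at D.
Its neighbours: B, F, H.
Then their neighbours: C, E, G, I.
Every vertex is now reached.

B, C, D, E, F, G, H, I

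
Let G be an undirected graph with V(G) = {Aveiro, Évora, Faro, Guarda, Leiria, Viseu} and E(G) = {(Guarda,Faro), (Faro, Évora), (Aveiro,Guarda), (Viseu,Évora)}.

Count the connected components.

2

From Aveiro: component {Aveiro, Évora, Faro, Guarda, Viseu}.
From Leiria: component {Leiria}.
That's 2 components.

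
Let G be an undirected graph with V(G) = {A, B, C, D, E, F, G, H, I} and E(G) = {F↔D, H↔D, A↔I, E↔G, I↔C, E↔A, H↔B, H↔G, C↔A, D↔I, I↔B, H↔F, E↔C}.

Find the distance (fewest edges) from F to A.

3

Distance 0: F.
Distance 1: D, H.
Distance 2: B, G, I.
Distance 3: A, C, E — contains A.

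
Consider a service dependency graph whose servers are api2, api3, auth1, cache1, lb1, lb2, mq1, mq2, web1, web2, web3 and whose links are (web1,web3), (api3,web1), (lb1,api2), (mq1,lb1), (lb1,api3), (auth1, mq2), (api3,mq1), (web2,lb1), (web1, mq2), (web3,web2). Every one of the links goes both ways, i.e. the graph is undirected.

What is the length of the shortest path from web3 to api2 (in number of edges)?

Distance 0: web3.
Distance 1: web1, web2.
Distance 2: api3, lb1, mq2.
Distance 3: api2, auth1, mq1 — contains api2.

3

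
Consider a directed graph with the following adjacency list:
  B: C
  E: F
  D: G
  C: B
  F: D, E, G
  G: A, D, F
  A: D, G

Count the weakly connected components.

2

From A: component {A, D, E, F, G}.
From B: component {B, C}.
That's 2 components.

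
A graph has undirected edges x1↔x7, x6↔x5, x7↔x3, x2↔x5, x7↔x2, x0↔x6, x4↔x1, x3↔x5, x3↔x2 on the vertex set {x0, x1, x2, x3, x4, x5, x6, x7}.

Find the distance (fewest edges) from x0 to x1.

Distance 0: x0.
Distance 1: x6.
Distance 2: x5.
Distance 3: x2, x3.
Distance 4: x7.
Distance 5: x1 — contains x1.

5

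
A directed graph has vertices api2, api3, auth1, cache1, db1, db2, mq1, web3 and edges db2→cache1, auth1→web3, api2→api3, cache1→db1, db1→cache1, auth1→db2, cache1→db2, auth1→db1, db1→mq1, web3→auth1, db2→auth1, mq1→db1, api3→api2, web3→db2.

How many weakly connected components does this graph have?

From api2: component {api2, api3}.
From auth1: component {auth1, cache1, db1, db2, mq1, web3}.
That's 2 components.

2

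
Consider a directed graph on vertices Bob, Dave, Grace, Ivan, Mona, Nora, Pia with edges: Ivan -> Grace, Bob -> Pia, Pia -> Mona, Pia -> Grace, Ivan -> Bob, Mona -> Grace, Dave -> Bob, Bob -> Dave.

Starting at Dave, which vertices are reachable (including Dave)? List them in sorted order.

Start at Dave.
Its neighbours: Bob.
Then their neighbours: Pia.
Then next layer: Grace, Mona.
Nothing further is reachable.

Bob, Dave, Grace, Mona, Pia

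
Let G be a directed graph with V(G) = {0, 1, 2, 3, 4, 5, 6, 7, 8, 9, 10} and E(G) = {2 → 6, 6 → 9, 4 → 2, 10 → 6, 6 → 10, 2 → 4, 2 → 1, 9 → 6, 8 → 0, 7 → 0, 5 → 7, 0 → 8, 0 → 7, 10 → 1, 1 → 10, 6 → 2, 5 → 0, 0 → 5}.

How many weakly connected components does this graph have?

3

From 0: component {0, 5, 7, 8}.
From 1: component {1, 2, 4, 6, 9, 10}.
From 3: component {3}.
That's 3 components.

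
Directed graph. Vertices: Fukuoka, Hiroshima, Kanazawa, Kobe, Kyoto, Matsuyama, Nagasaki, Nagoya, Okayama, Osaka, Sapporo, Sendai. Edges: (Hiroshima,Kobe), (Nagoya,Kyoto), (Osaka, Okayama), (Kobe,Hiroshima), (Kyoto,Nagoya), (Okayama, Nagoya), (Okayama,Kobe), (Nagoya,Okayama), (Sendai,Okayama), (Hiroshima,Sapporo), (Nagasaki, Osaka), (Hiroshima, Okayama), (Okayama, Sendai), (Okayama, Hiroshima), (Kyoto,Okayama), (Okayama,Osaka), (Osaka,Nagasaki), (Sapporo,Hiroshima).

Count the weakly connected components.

4

From Fukuoka: component {Fukuoka}.
From Hiroshima: component {Hiroshima, Kobe, Kyoto, Nagasaki, Nagoya, Okayama, Osaka, Sapporo, Sendai}.
From Kanazawa: component {Kanazawa}.
From Matsuyama: component {Matsuyama}.
That's 4 components.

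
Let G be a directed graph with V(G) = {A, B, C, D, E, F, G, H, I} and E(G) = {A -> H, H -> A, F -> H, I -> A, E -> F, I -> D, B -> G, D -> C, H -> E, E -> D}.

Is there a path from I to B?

Explore from I.
Distance 1: reach A, D.
Distance 2: reach C, H.
Distance 3: reach E.
Distance 4: reach F.
The search from I is exhausted; no directed path reaches B.

No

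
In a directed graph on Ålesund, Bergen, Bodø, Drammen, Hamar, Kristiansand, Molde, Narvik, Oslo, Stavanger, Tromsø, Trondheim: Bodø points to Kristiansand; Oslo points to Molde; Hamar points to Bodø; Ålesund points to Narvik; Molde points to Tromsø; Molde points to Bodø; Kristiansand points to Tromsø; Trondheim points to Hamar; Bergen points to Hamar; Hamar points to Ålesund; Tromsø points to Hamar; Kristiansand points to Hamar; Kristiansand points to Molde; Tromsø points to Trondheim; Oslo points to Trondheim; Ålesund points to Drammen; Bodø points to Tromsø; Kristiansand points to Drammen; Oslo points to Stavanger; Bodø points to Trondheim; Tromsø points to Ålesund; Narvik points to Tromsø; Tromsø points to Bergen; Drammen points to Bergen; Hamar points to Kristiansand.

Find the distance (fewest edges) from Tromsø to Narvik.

2

Distance 0: Tromsø.
Distance 1: Ålesund, Bergen, Hamar, Trondheim.
Distance 2: Bodø, Drammen, Kristiansand, Narvik — contains Narvik.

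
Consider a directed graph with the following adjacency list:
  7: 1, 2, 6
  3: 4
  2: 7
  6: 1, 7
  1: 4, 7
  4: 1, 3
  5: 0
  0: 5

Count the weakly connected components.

From 0: component {0, 5}.
From 1: component {1, 2, 3, 4, 6, 7}.
That's 2 components.

2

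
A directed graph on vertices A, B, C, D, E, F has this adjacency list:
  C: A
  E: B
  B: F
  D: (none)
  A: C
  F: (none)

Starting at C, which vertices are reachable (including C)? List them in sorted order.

A, C

Start at C.
Its neighbours: A.
Nothing further is reachable.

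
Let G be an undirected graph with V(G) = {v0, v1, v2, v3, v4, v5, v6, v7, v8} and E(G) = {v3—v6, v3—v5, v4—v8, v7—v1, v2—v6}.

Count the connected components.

4

From v0: component {v0}.
From v1: component {v1, v7}.
From v2: component {v2, v3, v5, v6}.
From v4: component {v4, v8}.
That's 4 components.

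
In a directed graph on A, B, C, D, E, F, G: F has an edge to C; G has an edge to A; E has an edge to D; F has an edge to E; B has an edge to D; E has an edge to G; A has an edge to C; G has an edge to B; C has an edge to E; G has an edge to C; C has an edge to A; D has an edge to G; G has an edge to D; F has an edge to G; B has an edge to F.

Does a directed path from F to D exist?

Explore from F.
Distance 1: reach C, E, G.
Distance 2: reach A, B, D.
Found D.

Yes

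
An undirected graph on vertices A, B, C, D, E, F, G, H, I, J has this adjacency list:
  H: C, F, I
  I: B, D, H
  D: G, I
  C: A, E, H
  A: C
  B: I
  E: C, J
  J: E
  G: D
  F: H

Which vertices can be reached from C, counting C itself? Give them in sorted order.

Start at C.
Its neighbours: A, E, H.
Then their neighbours: F, I, J.
Then next layer: B, D.
Then next layer: G.
Every vertex is now reached.

A, B, C, D, E, F, G, H, I, J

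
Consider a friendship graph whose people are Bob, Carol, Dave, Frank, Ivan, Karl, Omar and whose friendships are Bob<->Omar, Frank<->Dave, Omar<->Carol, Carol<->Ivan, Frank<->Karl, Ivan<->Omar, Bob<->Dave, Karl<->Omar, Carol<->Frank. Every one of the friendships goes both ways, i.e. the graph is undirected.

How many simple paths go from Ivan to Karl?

Ivan–Carol–Frank–Dave–Bob–Omar–Karl
Ivan–Carol–Frank–Karl
Ivan–Carol–Omar–Bob–Dave–Frank–Karl
Ivan–Carol–Omar–Karl
Ivan–Omar–Bob–Dave–Frank–Karl
Ivan–Omar–Carol–Frank–Karl
Ivan–Omar–Karl

7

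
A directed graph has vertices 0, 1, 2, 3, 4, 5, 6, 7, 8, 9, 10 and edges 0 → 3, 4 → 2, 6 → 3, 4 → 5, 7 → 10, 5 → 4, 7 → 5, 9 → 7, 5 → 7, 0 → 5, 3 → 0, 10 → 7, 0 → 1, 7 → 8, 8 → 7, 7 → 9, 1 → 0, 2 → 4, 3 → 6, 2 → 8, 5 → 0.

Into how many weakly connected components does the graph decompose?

1

From 0: component {0, 1, 2, 3, 4, 5, 6, 7, 8, 9, 10}.
That's 1 component.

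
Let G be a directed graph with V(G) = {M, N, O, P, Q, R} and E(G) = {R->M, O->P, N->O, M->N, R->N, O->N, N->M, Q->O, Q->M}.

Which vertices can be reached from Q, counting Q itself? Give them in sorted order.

Start at Q.
Its neighbours: M, O.
Then their neighbours: N, P.
Nothing further is reachable.

M, N, O, P, Q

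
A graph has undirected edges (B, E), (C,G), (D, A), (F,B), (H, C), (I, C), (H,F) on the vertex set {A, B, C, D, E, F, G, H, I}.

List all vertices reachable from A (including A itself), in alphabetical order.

A, D

Start at A.
Its neighbours: D.
Nothing further is reachable.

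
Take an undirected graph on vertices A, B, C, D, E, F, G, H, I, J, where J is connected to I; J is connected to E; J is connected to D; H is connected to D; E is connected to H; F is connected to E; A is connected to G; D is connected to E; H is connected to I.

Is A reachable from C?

C has no edges, so nothing is reachable from it.

No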